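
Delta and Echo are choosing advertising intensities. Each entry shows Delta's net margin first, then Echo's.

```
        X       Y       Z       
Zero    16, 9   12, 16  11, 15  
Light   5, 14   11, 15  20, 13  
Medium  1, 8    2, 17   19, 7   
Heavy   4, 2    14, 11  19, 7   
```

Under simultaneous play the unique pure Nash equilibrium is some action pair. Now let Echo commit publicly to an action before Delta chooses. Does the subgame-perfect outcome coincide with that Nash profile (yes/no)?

no

Delta best-responds to each possible Echo move:
- X: BR = Zero, leader payoff 9.
- Y: BR = Heavy, leader payoff 11.
- Z: BR = Light, leader payoff 13.
Maximizing over 9, 11, 13, Echo chooses Z. Subgame-perfect outcome: (Light, Z) with payoffs (20, 13).
For the simultaneous game, intersect best replies.
Delta's best replies: X→Zero; Y→Heavy; Z→Light.
Echo's best replies: Zero→Y; Light→Y; Medium→Y; Heavy→Y.
Only (Heavy, Y) has each player best-responding; Nash payoffs (14, 11).
Sequential outcome (Light, Z) differs from the Nash profile (Heavy, Y).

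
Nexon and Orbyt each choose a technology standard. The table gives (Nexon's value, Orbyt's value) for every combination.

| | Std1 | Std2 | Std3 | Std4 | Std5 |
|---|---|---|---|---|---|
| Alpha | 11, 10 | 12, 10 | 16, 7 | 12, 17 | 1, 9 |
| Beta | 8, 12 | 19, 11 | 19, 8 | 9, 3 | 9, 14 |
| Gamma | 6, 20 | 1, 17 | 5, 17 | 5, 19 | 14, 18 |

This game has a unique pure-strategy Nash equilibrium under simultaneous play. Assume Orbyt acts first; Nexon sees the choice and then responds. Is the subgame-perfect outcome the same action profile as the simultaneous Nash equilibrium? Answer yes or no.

Solve by backward induction (Orbyt leads).
- Std1: Nexon compares 11, 8, 6 and picks Alpha; Orbyt would get 10.
- Std2: Nexon compares 12, 19, 1 and picks Beta; Orbyt would get 11.
- Std3: Nexon compares 16, 19, 5 and picks Beta; Orbyt would get 8.
- Std4: Nexon compares 12, 9, 5 and picks Alpha; Orbyt would get 17.
- Std5: Nexon compares 1, 9, 14 and picks Gamma; Orbyt would get 18.
Orbyt's induced payoffs are 10, 11, 8, 17, 18, so Orbyt commits to Std5. Subgame-perfect outcome: (Gamma, Std5) with payoffs (14, 18).
For the simultaneous game, intersect best replies.
Nexon's best replies: Std1→Alpha; Std2→Beta; Std3→Beta; Std4→Alpha; Std5→Gamma.
Orbyt's best replies: Alpha→Std4; Beta→Std5; Gamma→Std1.
Only (Alpha, Std4) has each player best-responding; Nash payoffs (12, 17).
Sequential outcome (Gamma, Std5) differs from the Nash profile (Alpha, Std4).

no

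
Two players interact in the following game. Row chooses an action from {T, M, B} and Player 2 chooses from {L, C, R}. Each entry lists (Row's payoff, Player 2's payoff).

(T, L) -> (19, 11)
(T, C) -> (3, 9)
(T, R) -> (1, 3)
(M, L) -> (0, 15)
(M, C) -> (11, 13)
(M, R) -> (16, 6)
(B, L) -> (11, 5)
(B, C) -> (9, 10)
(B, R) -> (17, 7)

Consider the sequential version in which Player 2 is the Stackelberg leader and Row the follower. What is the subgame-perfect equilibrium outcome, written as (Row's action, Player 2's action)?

Row best-responds to each possible Player 2 move:
- L: BR = T, leader payoff 11.
- C: BR = M, leader payoff 13.
- R: BR = B, leader payoff 7.
Among 11, 13, 7, the best is 13 at C. Subgame-perfect outcome: (M, C) with payoffs (11, 13).

(M, C)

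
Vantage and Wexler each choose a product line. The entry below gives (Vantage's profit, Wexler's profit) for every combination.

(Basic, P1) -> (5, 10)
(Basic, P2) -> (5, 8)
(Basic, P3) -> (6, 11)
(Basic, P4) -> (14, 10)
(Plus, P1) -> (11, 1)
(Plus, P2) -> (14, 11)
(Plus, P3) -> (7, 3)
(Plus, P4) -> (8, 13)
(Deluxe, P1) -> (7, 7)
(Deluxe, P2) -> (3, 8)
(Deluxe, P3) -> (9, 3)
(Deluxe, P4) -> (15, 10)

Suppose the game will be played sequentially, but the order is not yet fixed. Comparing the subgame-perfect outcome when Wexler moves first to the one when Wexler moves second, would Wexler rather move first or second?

first

If Vantage leads: Wexler's best replies are Basic→P3, Plus→P4, Deluxe→P4; Vantage's induced payoffs 6, 8, 15; outcome (Deluxe, P4), payoffs (15, 10).
If Wexler leads: Vantage's best replies are P1→Plus, P2→Plus, P3→Deluxe, P4→Deluxe; Wexler's induced payoffs 1, 11, 3, 10; outcome (Plus, P2), payoffs (14, 11).
Wexler gets 11 moving first and 10 moving second, so Wexler prefers to move first.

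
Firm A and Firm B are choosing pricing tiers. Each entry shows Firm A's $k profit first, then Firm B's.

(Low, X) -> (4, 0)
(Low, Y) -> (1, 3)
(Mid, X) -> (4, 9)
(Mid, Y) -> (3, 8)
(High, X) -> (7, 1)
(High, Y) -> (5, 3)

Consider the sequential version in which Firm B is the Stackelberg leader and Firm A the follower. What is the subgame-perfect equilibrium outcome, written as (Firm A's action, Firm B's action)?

(High, Y)

Backward induction with Firm B moving first.
- X: Firm A compares 4, 4, 7 and picks High; Firm B would get 1.
- Y: Firm A compares 1, 3, 5 and picks High; Firm B would get 3.
Among 1, 3, the best is 3 at Y. Subgame-perfect outcome: (High, Y) with payoffs (5, 3).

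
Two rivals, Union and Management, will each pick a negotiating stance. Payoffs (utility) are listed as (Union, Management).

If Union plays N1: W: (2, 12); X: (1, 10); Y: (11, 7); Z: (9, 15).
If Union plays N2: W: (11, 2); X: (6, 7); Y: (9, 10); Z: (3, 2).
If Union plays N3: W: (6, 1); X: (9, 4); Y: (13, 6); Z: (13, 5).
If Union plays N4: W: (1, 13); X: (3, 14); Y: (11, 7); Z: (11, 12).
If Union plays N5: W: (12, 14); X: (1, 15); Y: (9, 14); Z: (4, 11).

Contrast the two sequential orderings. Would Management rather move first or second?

If Union leads: Management's best replies are N1→Z, N2→Y, N3→Y, N4→X, N5→X; Union's induced payoffs 9, 9, 13, 3, 1; outcome (N3, Y), payoffs (13, 6).
If Management leads: Union's best replies are W→N5, X→N3, Y→N3, Z→N3; Management's induced payoffs 14, 4, 6, 5; outcome (N5, W), payoffs (12, 14).
Management gets 14 moving first and 6 moving second, so Management prefers to move first.

first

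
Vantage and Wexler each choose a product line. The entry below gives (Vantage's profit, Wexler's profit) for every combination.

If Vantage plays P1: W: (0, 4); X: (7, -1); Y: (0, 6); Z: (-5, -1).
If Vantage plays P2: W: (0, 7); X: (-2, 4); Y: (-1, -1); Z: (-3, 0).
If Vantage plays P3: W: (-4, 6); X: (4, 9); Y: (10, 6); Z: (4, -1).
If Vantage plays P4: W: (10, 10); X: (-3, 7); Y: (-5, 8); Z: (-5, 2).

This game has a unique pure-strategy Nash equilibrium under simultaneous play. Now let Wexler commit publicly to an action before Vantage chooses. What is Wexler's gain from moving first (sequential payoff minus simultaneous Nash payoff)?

Backward induction with Wexler moving first.
- W: Vantage compares 0, 0, -4, 10 and picks P4; Wexler would get 10.
- X: Vantage compares 7, -2, 4, -3 and picks P1; Wexler would get -1.
- Y: Vantage compares 0, -1, 10, -5 and picks P3; Wexler would get 6.
- Z: Vantage compares -5, -3, 4, -5 and picks P3; Wexler would get -1.
Maximizing over 10, -1, 6, -1, Wexler chooses W. Subgame-perfect outcome: (P4, W) with payoffs (10, 10).
For the simultaneous game, intersect best replies.
Vantage's best replies: W→P4; X→P1; Y→P3; Z→P3.
Wexler's best replies: P1→Y; P2→W; P3→X; P4→W.
Only (P4, W) has each player best-responding; Nash payoffs (10, 10).
Wexler's commitment gain: 10 − 10 = 0.

0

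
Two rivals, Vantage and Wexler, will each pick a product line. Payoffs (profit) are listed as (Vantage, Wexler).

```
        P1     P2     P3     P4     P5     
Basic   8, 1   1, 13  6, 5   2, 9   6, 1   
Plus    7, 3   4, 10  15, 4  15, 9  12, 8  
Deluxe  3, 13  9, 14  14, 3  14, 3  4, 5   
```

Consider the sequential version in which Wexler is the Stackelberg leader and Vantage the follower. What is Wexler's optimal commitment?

P2

Work backward from Vantage's decision.
- P1: Vantage compares 8, 7, 3 and picks Basic; Wexler would get 1.
- P2: Vantage compares 1, 4, 9 and picks Deluxe; Wexler would get 14.
- P3: Vantage compares 6, 15, 14 and picks Plus; Wexler would get 4.
- P4: Vantage compares 2, 15, 14 and picks Plus; Wexler would get 9.
- P5: Vantage compares 6, 12, 4 and picks Plus; Wexler would get 8.
Among 1, 14, 4, 9, 8, the best is 14 at P2. Subgame-perfect outcome: (Deluxe, P2) with payoffs (9, 14).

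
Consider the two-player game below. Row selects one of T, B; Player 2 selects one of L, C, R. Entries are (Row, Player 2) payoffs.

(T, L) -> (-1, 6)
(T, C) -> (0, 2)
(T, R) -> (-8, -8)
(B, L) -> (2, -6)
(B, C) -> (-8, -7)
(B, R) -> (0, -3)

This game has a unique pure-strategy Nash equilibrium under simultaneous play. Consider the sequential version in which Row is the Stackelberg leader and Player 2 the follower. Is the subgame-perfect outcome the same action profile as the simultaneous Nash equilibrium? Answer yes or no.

yes

Work backward from Player 2's decision.
- T: BR = L, leader payoff -1.
- B: BR = R, leader payoff 0.
Row's induced payoffs are -1, 0, so Row commits to B. Subgame-perfect outcome: (B, R) with payoffs (0, -3).
Now find the simultaneous Nash equilibrium.
Row's best replies: L→B; C→T; R→B.
Player 2's best replies: T→L; B→R.
The unique mutual best reply is (B, R), giving (0, -3).
Sequential outcome (B, R) coincides with the Nash profile (B, R).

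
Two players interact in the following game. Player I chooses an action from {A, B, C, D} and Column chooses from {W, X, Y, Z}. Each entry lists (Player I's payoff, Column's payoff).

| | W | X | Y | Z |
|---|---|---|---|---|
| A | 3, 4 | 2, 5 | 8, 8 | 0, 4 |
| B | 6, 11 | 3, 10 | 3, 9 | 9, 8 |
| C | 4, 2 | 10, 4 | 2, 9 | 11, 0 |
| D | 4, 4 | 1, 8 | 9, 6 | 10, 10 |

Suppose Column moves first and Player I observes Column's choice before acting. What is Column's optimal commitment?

Backward induction with Column moving first.
- W: BR = B, leader payoff 11.
- X: BR = C, leader payoff 4.
- Y: BR = D, leader payoff 6.
- Z: BR = C, leader payoff 0.
Maximizing over 11, 4, 6, 0, Column chooses W. Subgame-perfect outcome: (B, W) with payoffs (6, 11).

W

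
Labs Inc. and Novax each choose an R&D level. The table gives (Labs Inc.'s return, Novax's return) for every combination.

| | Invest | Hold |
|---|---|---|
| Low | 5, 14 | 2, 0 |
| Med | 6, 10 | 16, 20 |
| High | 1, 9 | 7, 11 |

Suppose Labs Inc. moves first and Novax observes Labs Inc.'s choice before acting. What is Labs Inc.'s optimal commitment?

Med

Work backward from Novax's decision.
- Low → Novax plays Invest (best of 14, 0); Labs Inc. gets 5.
- Med → Novax plays Hold (best of 10, 20); Labs Inc. gets 16.
- High → Novax plays Hold (best of 9, 11); Labs Inc. gets 7.
Labs Inc.'s induced payoffs are 5, 16, 7, so Labs Inc. commits to Med. Subgame-perfect outcome: (Med, Hold) with payoffs (16, 20).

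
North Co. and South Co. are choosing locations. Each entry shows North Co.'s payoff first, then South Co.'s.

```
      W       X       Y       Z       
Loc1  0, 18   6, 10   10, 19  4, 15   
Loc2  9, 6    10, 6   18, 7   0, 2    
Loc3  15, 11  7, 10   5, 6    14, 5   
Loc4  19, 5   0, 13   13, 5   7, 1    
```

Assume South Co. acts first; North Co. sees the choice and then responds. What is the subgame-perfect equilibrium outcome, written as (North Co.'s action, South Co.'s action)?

Solve by backward induction (South Co. leads).
- W: North Co. compares 0, 9, 15, 19 and picks Loc4; South Co. would get 5.
- X: North Co. compares 6, 10, 7, 0 and picks Loc2; South Co. would get 6.
- Y: North Co. compares 10, 18, 5, 13 and picks Loc2; South Co. would get 7.
- Z: North Co. compares 4, 0, 14, 7 and picks Loc3; South Co. would get 5.
Among 5, 6, 7, 5, the best is 7 at Y. Subgame-perfect outcome: (Loc2, Y) with payoffs (18, 7).

(Loc2, Y)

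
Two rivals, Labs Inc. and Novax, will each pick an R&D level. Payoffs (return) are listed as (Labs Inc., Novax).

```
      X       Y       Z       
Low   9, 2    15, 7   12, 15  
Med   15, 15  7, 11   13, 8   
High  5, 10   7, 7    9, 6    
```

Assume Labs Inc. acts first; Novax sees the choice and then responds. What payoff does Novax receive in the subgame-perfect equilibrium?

Backward induction with Labs Inc. moving first.
- Low → Novax plays Z (best of 2, 7, 15); Labs Inc. gets 12.
- Med → Novax plays X (best of 15, 11, 8); Labs Inc. gets 15.
- High → Novax plays X (best of 10, 7, 6); Labs Inc. gets 5.
Maximizing over 12, 15, 5, Labs Inc. chooses Med. Subgame-perfect outcome: (Med, X) with payoffs (15, 15).

15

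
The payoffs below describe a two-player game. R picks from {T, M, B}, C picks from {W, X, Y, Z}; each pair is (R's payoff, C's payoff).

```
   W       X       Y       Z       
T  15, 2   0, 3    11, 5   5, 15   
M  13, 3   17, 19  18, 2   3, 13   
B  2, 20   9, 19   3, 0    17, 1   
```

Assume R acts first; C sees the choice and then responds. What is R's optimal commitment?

M

Solve by backward induction (R leads).
- T → C plays Z (best of 2, 3, 5, 15); R gets 5.
- M → C plays X (best of 3, 19, 2, 13); R gets 17.
- B → C plays W (best of 20, 19, 0, 1); R gets 2.
R's induced payoffs are 5, 17, 2, so R commits to M. Subgame-perfect outcome: (M, X) with payoffs (17, 19).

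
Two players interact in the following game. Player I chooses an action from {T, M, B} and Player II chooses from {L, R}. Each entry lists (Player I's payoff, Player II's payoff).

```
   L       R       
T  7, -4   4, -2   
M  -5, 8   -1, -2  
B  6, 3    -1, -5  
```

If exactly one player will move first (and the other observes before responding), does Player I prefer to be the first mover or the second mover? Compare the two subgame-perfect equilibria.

If Player I leads: Player II's best replies are T→R, M→L, B→L; Player I's induced payoffs 4, -5, 6; outcome (B, L), payoffs (6, 3).
If Player II leads: Player I's best replies are L→T, R→T; Player II's induced payoffs -4, -2; outcome (T, R), payoffs (4, -2).
Player I gets 6 moving first and 4 moving second, so Player I prefers to move first.

first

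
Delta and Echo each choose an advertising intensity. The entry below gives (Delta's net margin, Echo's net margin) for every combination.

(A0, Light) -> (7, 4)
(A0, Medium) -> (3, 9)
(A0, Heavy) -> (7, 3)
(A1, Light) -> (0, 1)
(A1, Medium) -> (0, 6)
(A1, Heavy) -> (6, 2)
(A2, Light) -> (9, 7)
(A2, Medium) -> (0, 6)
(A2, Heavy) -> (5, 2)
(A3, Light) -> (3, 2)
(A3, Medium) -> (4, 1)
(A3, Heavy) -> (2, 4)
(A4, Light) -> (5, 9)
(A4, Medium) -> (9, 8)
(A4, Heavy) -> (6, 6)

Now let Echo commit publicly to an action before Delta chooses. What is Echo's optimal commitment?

Delta best-responds to each possible Echo move:
- Light: Delta compares 7, 0, 9, 3, 5 and picks A2; Echo would get 7.
- Medium: Delta compares 3, 0, 0, 4, 9 and picks A4; Echo would get 8.
- Heavy: Delta compares 7, 6, 5, 2, 6 and picks A0; Echo would get 3.
Echo's induced payoffs are 7, 8, 3, so Echo commits to Medium. Subgame-perfect outcome: (A4, Medium) with payoffs (9, 8).

Medium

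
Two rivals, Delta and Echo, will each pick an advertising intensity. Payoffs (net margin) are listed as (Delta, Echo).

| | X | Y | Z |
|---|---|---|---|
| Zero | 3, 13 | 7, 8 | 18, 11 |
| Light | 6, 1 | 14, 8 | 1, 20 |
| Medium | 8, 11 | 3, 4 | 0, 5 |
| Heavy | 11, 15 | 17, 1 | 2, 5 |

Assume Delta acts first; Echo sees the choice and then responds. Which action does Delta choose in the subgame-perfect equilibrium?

Solve by backward induction (Delta leads).
- Zero → Echo plays X (best of 13, 8, 11); Delta gets 3.
- Light → Echo plays Z (best of 1, 8, 20); Delta gets 1.
- Medium → Echo plays X (best of 11, 4, 5); Delta gets 8.
- Heavy → Echo plays X (best of 15, 1, 5); Delta gets 11.
Maximizing over 3, 1, 8, 11, Delta chooses Heavy. Subgame-perfect outcome: (Heavy, X) with payoffs (11, 15).

Heavy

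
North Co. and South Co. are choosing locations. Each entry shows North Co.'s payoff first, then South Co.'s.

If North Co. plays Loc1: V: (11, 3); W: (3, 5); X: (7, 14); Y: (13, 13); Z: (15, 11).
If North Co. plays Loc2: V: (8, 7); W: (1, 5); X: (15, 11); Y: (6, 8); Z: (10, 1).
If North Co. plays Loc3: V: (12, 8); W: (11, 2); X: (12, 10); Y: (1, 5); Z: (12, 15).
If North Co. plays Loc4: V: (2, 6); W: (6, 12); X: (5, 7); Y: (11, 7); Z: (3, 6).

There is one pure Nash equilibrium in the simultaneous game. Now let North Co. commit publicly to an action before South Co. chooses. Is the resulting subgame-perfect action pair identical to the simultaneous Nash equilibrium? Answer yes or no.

Solve by backward induction (North Co. leads).
- Loc1: South Co. compares 3, 5, 14, 13, 11 and picks X; North Co. would get 7.
- Loc2: South Co. compares 7, 5, 11, 8, 1 and picks X; North Co. would get 15.
- Loc3: South Co. compares 8, 2, 10, 5, 15 and picks Z; North Co. would get 12.
- Loc4: South Co. compares 6, 12, 7, 7, 6 and picks W; North Co. would get 6.
Maximizing over 7, 15, 12, 6, North Co. chooses Loc2. Subgame-perfect outcome: (Loc2, X) with payoffs (15, 11).
Now find the simultaneous Nash equilibrium.
North Co.'s best replies: V→Loc3; W→Loc3; X→Loc2; Y→Loc1; Z→Loc1.
South Co.'s best replies: Loc1→X; Loc2→X; Loc3→Z; Loc4→W.
The unique mutual best reply is (Loc2, X), giving (15, 11).
Sequential outcome (Loc2, X) coincides with the Nash profile (Loc2, X).

yes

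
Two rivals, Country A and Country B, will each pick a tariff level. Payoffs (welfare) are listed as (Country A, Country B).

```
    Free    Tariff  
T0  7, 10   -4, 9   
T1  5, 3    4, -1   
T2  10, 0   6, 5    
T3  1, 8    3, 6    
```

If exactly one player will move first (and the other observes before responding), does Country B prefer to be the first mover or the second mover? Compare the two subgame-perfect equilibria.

second

If Country A leads: Country B's best replies are T0→Free, T1→Free, T2→Tariff, T3→Free; Country A's induced payoffs 7, 5, 6, 1; outcome (T0, Free), payoffs (7, 10).
If Country B leads: Country A's best replies are Free→T2, Tariff→T2; Country B's induced payoffs 0, 5; outcome (T2, Tariff), payoffs (6, 5).
Country B gets 5 moving first and 10 moving second, so Country B prefers to move second.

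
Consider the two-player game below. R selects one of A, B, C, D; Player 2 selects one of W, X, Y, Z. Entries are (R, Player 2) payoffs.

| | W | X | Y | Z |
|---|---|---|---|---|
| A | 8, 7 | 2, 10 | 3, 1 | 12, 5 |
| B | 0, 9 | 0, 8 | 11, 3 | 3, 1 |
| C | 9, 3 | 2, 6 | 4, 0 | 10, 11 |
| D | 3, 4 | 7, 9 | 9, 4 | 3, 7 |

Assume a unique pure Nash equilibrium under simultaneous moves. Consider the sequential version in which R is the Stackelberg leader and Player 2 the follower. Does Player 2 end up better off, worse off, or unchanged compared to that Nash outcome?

better off

Player 2 best-responds to each possible R move:
- A: BR = X, leader payoff 2.
- B: BR = W, leader payoff 0.
- C: BR = Z, leader payoff 10.
- D: BR = X, leader payoff 7.
Among 2, 0, 10, 7, the best is 10 at C. Subgame-perfect outcome: (C, Z) with payoffs (10, 11).
For the simultaneous game, intersect best replies.
R's best replies: W→C; X→D; Y→B; Z→A.
Player 2's best replies: A→X; B→W; C→Z; D→X.
The unique mutual best reply is (D, X), giving (7, 9).
Player 2 earns 11 sequentially versus 9 at the Nash outcome: better off.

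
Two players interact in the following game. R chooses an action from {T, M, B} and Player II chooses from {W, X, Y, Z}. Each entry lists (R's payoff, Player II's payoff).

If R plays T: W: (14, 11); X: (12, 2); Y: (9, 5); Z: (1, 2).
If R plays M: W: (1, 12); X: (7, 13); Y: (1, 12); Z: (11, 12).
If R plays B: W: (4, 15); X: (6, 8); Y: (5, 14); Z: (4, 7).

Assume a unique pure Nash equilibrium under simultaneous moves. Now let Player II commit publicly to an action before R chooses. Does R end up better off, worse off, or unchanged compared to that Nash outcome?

worse off

R best-responds to each possible Player II move:
- W: R compares 14, 1, 4 and picks T; Player II would get 11.
- X: R compares 12, 7, 6 and picks T; Player II would get 2.
- Y: R compares 9, 1, 5 and picks T; Player II would get 5.
- Z: R compares 1, 11, 4 and picks M; Player II would get 12.
Maximizing over 11, 2, 5, 12, Player II chooses Z. Subgame-perfect outcome: (M, Z) with payoffs (11, 12).
Now find the simultaneous Nash equilibrium.
R's best replies: W→T; X→T; Y→T; Z→M.
Player II's best replies: T→W; M→X; B→W.
Only (T, W) has each player best-responding; Nash payoffs (14, 11).
R earns 11 sequentially versus 14 at the Nash outcome: worse off.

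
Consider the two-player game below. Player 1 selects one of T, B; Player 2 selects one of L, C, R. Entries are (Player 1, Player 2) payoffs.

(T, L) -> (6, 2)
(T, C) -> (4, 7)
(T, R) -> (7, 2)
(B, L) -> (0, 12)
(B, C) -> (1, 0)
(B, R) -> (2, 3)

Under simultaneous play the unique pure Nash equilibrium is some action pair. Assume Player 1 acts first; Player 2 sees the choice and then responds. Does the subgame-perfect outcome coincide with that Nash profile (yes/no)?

Backward induction with Player 1 moving first.
- T → Player 2 plays C (best of 2, 7, 2); Player 1 gets 4.
- B → Player 2 plays L (best of 12, 0, 3); Player 1 gets 0.
Among 4, 0, the best is 4 at T. Subgame-perfect outcome: (T, C) with payoffs (4, 7).
Under simultaneous play:
Player 1's best replies: L→T; C→T; R→T.
Player 2's best replies: T→C; B→L.
The unique mutual best reply is (T, C), giving (4, 7).
Sequential outcome (T, C) coincides with the Nash profile (T, C).

yes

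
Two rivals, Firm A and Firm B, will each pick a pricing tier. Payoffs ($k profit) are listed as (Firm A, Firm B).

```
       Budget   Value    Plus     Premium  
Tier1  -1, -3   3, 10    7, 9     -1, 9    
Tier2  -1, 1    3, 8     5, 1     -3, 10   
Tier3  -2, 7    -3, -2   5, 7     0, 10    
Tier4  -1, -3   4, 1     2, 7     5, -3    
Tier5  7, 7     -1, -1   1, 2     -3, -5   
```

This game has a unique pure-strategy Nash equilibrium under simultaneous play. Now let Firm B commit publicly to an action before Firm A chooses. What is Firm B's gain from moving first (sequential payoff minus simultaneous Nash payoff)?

Work backward from Firm A's decision.
- Budget: Firm A compares -1, -1, -2, -1, 7 and picks Tier5; Firm B would get 7.
- Value: Firm A compares 3, 3, -3, 4, -1 and picks Tier4; Firm B would get 1.
- Plus: Firm A compares 7, 5, 5, 2, 1 and picks Tier1; Firm B would get 9.
- Premium: Firm A compares -1, -3, 0, 5, -3 and picks Tier4; Firm B would get -3.
Maximizing over 7, 1, 9, -3, Firm B chooses Plus. Subgame-perfect outcome: (Tier1, Plus) with payoffs (7, 9).
For the simultaneous game, intersect best replies.
Firm A's best replies: Budget→Tier5; Value→Tier4; Plus→Tier1; Premium→Tier4.
Firm B's best replies: Tier1→Value; Tier2→Premium; Tier3→Premium; Tier4→Plus; Tier5→Budget.
Only (Tier5, Budget) has each player best-responding; Nash payoffs (7, 7).
Firm B's commitment gain: 9 − 7 = 2.

2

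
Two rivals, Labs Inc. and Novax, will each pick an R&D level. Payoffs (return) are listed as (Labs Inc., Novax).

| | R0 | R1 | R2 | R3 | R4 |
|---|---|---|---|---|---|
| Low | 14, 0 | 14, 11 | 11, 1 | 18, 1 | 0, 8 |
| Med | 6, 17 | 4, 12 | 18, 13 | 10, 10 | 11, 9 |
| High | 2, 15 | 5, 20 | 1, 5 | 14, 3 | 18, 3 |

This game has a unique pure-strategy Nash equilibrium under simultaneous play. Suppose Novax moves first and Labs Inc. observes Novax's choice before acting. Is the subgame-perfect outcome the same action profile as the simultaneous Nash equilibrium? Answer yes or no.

no

Solve by backward induction (Novax leads).
- R0 → Labs Inc. plays Low (best of 14, 6, 2); Novax gets 0.
- R1 → Labs Inc. plays Low (best of 14, 4, 5); Novax gets 11.
- R2 → Labs Inc. plays Med (best of 11, 18, 1); Novax gets 13.
- R3 → Labs Inc. plays Low (best of 18, 10, 14); Novax gets 1.
- R4 → Labs Inc. plays High (best of 0, 11, 18); Novax gets 3.
Among 0, 11, 13, 1, 3, the best is 13 at R2. Subgame-perfect outcome: (Med, R2) with payoffs (18, 13).
Now find the simultaneous Nash equilibrium.
Labs Inc.'s best replies: R0→Low; R1→Low; R2→Med; R3→Low; R4→High.
Novax's best replies: Low→R1; Med→R0; High→R1.
Only (Low, R1) has each player best-responding; Nash payoffs (14, 11).
Sequential outcome (Med, R2) differs from the Nash profile (Low, R1).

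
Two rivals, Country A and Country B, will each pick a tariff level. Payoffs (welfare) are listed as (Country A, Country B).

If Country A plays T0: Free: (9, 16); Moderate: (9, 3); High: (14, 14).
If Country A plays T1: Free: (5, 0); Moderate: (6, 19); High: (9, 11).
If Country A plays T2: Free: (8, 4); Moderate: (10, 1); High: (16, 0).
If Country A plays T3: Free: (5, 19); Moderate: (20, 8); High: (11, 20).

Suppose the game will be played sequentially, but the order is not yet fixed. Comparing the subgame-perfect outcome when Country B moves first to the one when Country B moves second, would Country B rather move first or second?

second

If Country A leads: Country B's best replies are T0→Free, T1→Moderate, T2→Free, T3→High; Country A's induced payoffs 9, 6, 8, 11; outcome (T3, High), payoffs (11, 20).
If Country B leads: Country A's best replies are Free→T0, Moderate→T3, High→T2; Country B's induced payoffs 16, 8, 0; outcome (T0, Free), payoffs (9, 16).
Country B gets 16 moving first and 20 moving second, so Country B prefers to move second.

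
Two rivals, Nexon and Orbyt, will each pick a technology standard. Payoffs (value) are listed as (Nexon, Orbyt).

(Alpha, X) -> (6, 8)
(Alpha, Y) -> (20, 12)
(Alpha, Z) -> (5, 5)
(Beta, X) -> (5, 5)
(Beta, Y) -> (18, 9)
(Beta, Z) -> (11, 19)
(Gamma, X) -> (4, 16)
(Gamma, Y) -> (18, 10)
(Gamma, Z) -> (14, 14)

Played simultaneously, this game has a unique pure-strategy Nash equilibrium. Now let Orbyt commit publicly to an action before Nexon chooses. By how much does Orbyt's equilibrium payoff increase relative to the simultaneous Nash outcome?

Solve by backward induction (Orbyt leads).
- X: BR = Alpha, leader payoff 8.
- Y: BR = Alpha, leader payoff 12.
- Z: BR = Gamma, leader payoff 14.
Orbyt's induced payoffs are 8, 12, 14, so Orbyt commits to Z. Subgame-perfect outcome: (Gamma, Z) with payoffs (14, 14).
For the simultaneous game, intersect best replies.
Nexon's best replies: X→Alpha; Y→Alpha; Z→Gamma.
Orbyt's best replies: Alpha→Y; Beta→Z; Gamma→X.
The unique mutual best reply is (Alpha, Y), giving (20, 12).
Orbyt's commitment gain: 14 − 12 = 2.

2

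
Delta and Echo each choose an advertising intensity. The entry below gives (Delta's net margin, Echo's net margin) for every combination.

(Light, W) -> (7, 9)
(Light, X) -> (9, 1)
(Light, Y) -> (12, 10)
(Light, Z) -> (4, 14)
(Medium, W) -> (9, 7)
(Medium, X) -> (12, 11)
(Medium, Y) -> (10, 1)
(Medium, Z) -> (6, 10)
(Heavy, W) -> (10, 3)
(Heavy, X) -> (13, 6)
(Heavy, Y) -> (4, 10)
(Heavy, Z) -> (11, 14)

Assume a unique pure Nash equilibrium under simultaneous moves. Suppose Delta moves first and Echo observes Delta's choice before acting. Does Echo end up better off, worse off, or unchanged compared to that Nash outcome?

worse off

Work backward from Echo's decision.
- Light: Echo compares 9, 1, 10, 14 and picks Z; Delta would get 4.
- Medium: Echo compares 7, 11, 1, 10 and picks X; Delta would get 12.
- Heavy: Echo compares 3, 6, 10, 14 and picks Z; Delta would get 11.
Delta's induced payoffs are 4, 12, 11, so Delta commits to Medium. Subgame-perfect outcome: (Medium, X) with payoffs (12, 11).
Under simultaneous play:
Delta's best replies: W→Heavy; X→Heavy; Y→Light; Z→Heavy.
Echo's best replies: Light→Z; Medium→X; Heavy→Z.
Only (Heavy, Z) has each player best-responding; Nash payoffs (11, 14).
Echo earns 11 sequentially versus 14 at the Nash outcome: worse off.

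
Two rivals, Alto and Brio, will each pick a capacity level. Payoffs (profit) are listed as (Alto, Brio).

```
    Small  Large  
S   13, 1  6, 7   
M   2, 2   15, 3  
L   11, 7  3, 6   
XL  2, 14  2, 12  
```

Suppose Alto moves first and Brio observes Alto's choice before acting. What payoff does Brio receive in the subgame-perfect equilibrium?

3

Solve by backward induction (Alto leads).
- S: BR = Large, leader payoff 6.
- M: BR = Large, leader payoff 15.
- L: BR = Small, leader payoff 11.
- XL: BR = Small, leader payoff 2.
Alto's induced payoffs are 6, 15, 11, 2, so Alto commits to M. Subgame-perfect outcome: (M, Large) with payoffs (15, 3).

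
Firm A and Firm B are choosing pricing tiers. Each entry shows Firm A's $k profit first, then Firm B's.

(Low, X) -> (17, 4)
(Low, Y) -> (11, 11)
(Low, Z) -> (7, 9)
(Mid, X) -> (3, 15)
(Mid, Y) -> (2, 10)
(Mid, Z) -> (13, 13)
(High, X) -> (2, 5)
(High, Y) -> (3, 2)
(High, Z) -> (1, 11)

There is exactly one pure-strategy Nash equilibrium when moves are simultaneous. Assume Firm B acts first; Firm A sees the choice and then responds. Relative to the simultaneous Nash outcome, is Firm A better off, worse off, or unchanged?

better off

Firm A best-responds to each possible Firm B move:
- X: BR = Low, leader payoff 4.
- Y: BR = Low, leader payoff 11.
- Z: BR = Mid, leader payoff 13.
Maximizing over 4, 11, 13, Firm B chooses Z. Subgame-perfect outcome: (Mid, Z) with payoffs (13, 13).
For the simultaneous game, intersect best replies.
Firm A's best replies: X→Low; Y→Low; Z→Mid.
Firm B's best replies: Low→Y; Mid→X; High→Z.
The unique mutual best reply is (Low, Y), giving (11, 11).
Firm A earns 13 sequentially versus 11 at the Nash outcome: better off.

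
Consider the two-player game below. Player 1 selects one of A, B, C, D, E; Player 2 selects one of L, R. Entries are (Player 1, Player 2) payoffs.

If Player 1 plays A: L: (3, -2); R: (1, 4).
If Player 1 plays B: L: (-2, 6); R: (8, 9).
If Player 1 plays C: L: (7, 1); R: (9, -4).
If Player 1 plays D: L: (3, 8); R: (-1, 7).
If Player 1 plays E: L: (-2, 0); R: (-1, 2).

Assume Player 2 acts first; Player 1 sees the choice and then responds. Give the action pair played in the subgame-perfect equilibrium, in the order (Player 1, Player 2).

Backward induction with Player 2 moving first.
- L: Player 1 compares 3, -2, 7, 3, -2 and picks C; Player 2 would get 1.
- R: Player 1 compares 1, 8, 9, -1, -1 and picks C; Player 2 would get -4.
Player 2's induced payoffs are 1, -4, so Player 2 commits to L. Subgame-perfect outcome: (C, L) with payoffs (7, 1).

(C, L)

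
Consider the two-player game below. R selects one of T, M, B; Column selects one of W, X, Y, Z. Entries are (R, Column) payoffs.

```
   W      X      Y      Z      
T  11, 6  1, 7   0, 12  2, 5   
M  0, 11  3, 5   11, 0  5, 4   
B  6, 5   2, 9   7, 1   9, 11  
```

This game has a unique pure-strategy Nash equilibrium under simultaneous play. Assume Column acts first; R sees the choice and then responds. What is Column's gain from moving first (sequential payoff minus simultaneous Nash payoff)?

0

Work backward from R's decision.
- W: BR = T, leader payoff 6.
- X: BR = M, leader payoff 5.
- Y: BR = M, leader payoff 0.
- Z: BR = B, leader payoff 11.
Maximizing over 6, 5, 0, 11, Column chooses Z. Subgame-perfect outcome: (B, Z) with payoffs (9, 11).
Under simultaneous play:
R's best replies: W→T; X→M; Y→M; Z→B.
Column's best replies: T→Y; M→W; B→Z.
Only (B, Z) has each player best-responding; Nash payoffs (9, 11).
Column's commitment gain: 11 − 11 = 0.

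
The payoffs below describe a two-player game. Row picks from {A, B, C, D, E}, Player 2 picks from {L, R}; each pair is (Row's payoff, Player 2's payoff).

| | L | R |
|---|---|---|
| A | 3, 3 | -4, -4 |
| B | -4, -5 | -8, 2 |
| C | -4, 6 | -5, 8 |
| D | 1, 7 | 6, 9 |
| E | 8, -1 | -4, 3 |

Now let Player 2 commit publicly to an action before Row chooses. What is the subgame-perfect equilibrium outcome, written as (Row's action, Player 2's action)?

Solve by backward induction (Player 2 leads).
- L → Row plays E (best of 3, -4, -4, 1, 8); Player 2 gets -1.
- R → Row plays D (best of -4, -8, -5, 6, -4); Player 2 gets 9.
Among -1, 9, the best is 9 at R. Subgame-perfect outcome: (D, R) with payoffs (6, 9).

(D, R)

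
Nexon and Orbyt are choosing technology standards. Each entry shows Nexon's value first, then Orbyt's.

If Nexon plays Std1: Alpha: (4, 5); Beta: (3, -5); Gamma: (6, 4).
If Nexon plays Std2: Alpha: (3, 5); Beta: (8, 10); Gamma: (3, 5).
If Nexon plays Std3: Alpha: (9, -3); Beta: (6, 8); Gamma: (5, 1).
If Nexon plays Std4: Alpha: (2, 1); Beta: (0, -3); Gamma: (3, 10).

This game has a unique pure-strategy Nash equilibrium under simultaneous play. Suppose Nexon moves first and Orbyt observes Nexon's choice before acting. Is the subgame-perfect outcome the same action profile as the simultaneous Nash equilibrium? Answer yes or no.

Orbyt best-responds to each possible Nexon move:
- Std1: Orbyt compares 5, -5, 4 and picks Alpha; Nexon would get 4.
- Std2: Orbyt compares 5, 10, 5 and picks Beta; Nexon would get 8.
- Std3: Orbyt compares -3, 8, 1 and picks Beta; Nexon would get 6.
- Std4: Orbyt compares 1, -3, 10 and picks Gamma; Nexon would get 3.
Among 4, 8, 6, 3, the best is 8 at Std2. Subgame-perfect outcome: (Std2, Beta) with payoffs (8, 10).
Under simultaneous play:
Nexon's best replies: Alpha→Std3; Beta→Std2; Gamma→Std1.
Orbyt's best replies: Std1→Alpha; Std2→Beta; Std3→Beta; Std4→Gamma.
The unique mutual best reply is (Std2, Beta), giving (8, 10).
Sequential outcome (Std2, Beta) coincides with the Nash profile (Std2, Beta).

yes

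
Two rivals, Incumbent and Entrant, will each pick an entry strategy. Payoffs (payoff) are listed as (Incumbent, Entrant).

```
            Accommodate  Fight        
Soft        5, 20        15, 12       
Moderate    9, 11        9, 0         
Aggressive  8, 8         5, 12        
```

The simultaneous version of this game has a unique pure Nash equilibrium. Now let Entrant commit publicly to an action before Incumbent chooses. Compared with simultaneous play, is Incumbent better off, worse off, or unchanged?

Solve by backward induction (Entrant leads).
- Accommodate: Incumbent compares 5, 9, 8 and picks Moderate; Entrant would get 11.
- Fight: Incumbent compares 15, 9, 5 and picks Soft; Entrant would get 12.
Maximizing over 11, 12, Entrant chooses Fight. Subgame-perfect outcome: (Soft, Fight) with payoffs (15, 12).
Under simultaneous play:
Incumbent's best replies: Accommodate→Moderate; Fight→Soft.
Entrant's best replies: Soft→Accommodate; Moderate→Accommodate; Aggressive→Fight.
Only (Moderate, Accommodate) has each player best-responding; Nash payoffs (9, 11).
Incumbent earns 15 sequentially versus 9 at the Nash outcome: better off.

better off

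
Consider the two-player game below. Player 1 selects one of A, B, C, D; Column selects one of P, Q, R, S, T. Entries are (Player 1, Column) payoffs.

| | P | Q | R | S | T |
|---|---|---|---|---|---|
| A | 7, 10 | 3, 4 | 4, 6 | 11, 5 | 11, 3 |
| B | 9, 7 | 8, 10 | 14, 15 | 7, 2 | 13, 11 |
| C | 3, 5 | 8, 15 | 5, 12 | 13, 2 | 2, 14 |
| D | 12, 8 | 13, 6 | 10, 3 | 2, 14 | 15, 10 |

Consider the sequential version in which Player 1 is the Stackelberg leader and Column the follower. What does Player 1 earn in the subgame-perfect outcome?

14

Column best-responds to each possible Player 1 move:
- A: Column compares 10, 4, 6, 5, 3 and picks P; Player 1 would get 7.
- B: Column compares 7, 10, 15, 2, 11 and picks R; Player 1 would get 14.
- C: Column compares 5, 15, 12, 2, 14 and picks Q; Player 1 would get 8.
- D: Column compares 8, 6, 3, 14, 10 and picks S; Player 1 would get 2.
Maximizing over 7, 14, 8, 2, Player 1 chooses B. Subgame-perfect outcome: (B, R) with payoffs (14, 15).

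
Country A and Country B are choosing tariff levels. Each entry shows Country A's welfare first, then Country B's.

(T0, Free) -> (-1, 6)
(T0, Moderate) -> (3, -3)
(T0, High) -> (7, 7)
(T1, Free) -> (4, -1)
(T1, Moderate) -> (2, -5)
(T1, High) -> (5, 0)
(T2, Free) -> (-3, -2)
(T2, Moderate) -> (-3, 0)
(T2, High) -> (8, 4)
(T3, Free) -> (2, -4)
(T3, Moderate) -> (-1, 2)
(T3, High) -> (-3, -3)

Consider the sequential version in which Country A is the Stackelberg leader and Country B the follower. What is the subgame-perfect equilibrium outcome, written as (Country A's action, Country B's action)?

Backward induction with Country A moving first.
- T0 → Country B plays High (best of 6, -3, 7); Country A gets 7.
- T1 → Country B plays High (best of -1, -5, 0); Country A gets 5.
- T2 → Country B plays High (best of -2, 0, 4); Country A gets 8.
- T3 → Country B plays Moderate (best of -4, 2, -3); Country A gets -1.
Among 7, 5, 8, -1, the best is 8 at T2. Subgame-perfect outcome: (T2, High) with payoffs (8, 4).

(T2, High)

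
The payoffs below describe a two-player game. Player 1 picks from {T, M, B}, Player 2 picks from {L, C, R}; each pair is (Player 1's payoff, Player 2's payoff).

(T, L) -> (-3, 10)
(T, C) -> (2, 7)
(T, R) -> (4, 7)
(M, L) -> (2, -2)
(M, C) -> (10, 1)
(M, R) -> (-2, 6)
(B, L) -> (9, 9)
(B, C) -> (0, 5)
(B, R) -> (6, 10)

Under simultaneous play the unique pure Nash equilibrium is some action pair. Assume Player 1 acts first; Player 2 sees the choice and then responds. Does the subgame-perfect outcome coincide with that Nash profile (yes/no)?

yes

Player 2 best-responds to each possible Player 1 move:
- T: BR = L, leader payoff -3.
- M: BR = R, leader payoff -2.
- B: BR = R, leader payoff 6.
Among -3, -2, 6, the best is 6 at B. Subgame-perfect outcome: (B, R) with payoffs (6, 10).
For the simultaneous game, intersect best replies.
Player 1's best replies: L→B; C→M; R→B.
Player 2's best replies: T→L; M→R; B→R.
Only (B, R) has each player best-responding; Nash payoffs (6, 10).
Sequential outcome (B, R) coincides with the Nash profile (B, R).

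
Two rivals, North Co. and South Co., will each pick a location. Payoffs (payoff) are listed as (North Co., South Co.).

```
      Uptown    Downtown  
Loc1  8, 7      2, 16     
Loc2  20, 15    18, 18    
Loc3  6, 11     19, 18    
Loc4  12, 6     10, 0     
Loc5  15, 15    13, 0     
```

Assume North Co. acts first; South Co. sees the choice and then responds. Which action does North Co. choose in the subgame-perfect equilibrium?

Loc3

Backward induction with North Co. moving first.
- Loc1: South Co. compares 7, 16 and picks Downtown; North Co. would get 2.
- Loc2: South Co. compares 15, 18 and picks Downtown; North Co. would get 18.
- Loc3: South Co. compares 11, 18 and picks Downtown; North Co. would get 19.
- Loc4: South Co. compares 6, 0 and picks Uptown; North Co. would get 12.
- Loc5: South Co. compares 15, 0 and picks Uptown; North Co. would get 15.
Among 2, 18, 19, 12, 15, the best is 19 at Loc3. Subgame-perfect outcome: (Loc3, Downtown) with payoffs (19, 18).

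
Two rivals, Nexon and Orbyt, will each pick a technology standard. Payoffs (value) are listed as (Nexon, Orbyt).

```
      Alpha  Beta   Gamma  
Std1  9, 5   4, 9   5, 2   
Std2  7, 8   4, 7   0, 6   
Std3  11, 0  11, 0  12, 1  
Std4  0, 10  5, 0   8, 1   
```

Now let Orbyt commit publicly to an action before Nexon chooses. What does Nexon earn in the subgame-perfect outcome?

12

Backward induction with Orbyt moving first.
- Alpha: Nexon compares 9, 7, 11, 0 and picks Std3; Orbyt would get 0.
- Beta: Nexon compares 4, 4, 11, 5 and picks Std3; Orbyt would get 0.
- Gamma: Nexon compares 5, 0, 12, 8 and picks Std3; Orbyt would get 1.
Maximizing over 0, 0, 1, Orbyt chooses Gamma. Subgame-perfect outcome: (Std3, Gamma) with payoffs (12, 1).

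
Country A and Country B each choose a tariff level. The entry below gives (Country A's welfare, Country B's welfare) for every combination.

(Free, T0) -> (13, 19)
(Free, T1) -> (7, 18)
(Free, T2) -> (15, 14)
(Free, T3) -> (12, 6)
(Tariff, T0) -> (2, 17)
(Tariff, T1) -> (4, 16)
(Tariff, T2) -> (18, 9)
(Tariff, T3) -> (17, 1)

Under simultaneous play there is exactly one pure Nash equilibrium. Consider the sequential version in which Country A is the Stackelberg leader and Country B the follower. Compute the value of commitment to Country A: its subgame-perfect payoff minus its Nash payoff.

0

Country B best-responds to each possible Country A move:
- Free → Country B plays T0 (best of 19, 18, 14, 6); Country A gets 13.
- Tariff → Country B plays T0 (best of 17, 16, 9, 1); Country A gets 2.
Country A's induced payoffs are 13, 2, so Country A commits to Free. Subgame-perfect outcome: (Free, T0) with payoffs (13, 19).
Under simultaneous play:
Country A's best replies: T0→Free; T1→Free; T2→Tariff; T3→Tariff.
Country B's best replies: Free→T0; Tariff→T0.
Only (Free, T0) has each player best-responding; Nash payoffs (13, 19).
Country A's commitment gain: 13 − 13 = 0.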